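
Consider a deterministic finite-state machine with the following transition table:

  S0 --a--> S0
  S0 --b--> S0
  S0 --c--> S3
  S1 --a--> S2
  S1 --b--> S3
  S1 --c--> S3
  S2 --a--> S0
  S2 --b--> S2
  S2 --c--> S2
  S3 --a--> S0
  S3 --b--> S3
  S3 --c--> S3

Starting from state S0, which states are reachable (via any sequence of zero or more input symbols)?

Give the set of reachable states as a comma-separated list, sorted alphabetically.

BFS from S0:
  visit S0: S0--a-->S0 (seen), S0--b-->S0 (seen), S0--c-->S3 (new)
  visit S3: S3--a-->S0 (seen), S3--b-->S3 (seen), S3--c-->S3 (seen)

Answer: S0, S3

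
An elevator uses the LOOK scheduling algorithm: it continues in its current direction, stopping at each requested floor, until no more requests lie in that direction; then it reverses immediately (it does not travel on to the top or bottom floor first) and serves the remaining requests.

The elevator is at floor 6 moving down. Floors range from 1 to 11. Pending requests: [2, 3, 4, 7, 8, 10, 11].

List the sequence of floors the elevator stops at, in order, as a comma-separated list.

Answer: 4, 3, 2, 7, 8, 10, 11

Derivation:
Current: 6, moving DOWN
Serve below first (descending): [4, 3, 2]
Then reverse, serve above (ascending): [7, 8, 10, 11]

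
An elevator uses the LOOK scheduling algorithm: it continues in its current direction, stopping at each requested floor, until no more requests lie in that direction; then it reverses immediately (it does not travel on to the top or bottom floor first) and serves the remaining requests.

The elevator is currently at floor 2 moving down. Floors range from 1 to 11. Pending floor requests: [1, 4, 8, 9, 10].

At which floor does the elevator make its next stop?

Answer: 1

Derivation:
Current floor: 2, direction: down
Requests above: [4, 8, 9, 10]
Requests below: [1]
Moving down and requests lie below → nearest below is max([1]) = 1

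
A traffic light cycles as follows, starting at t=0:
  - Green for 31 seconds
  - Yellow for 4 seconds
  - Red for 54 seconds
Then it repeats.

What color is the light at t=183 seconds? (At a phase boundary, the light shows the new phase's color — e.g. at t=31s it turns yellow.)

Answer: green

Derivation:
Cycle length = 31 + 4 + 54 = 89s
t = 183, phase_t = 183 mod 89 = 5
5 < 31 (green end) → GREEN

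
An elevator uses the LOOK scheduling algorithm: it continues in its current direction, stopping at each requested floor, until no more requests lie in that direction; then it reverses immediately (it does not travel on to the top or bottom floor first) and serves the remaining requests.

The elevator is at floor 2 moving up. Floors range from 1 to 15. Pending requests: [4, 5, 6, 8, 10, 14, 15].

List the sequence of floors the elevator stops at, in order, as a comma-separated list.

Current: 2, moving UP
Serve above first (ascending): [4, 5, 6, 8, 10, 14, 15]
Then reverse, serve below (descending): []

Answer: 4, 5, 6, 8, 10, 14, 15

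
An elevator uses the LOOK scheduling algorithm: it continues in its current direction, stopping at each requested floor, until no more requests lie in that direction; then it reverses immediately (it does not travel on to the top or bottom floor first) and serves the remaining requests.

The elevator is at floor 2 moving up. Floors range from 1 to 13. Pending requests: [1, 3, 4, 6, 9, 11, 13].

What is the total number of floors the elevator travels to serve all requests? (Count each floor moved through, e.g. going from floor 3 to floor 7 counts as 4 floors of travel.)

Start at floor 2 moving up, LOOK stop order: [3, 4, 6, 9, 11, 13, 1]
  2 → 3: |3-2| = 1, total = 1
  3 → 4: |4-3| = 1, total = 2
  4 → 6: |6-4| = 2, total = 4
  6 → 9: |9-6| = 3, total = 7
  9 → 11: |11-9| = 2, total = 9
  11 → 13: |13-11| = 2, total = 11
  13 → 1: |1-13| = 12, total = 23

Answer: 23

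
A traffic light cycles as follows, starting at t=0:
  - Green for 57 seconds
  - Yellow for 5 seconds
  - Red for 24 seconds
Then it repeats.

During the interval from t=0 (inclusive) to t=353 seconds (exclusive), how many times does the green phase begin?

Cycle = 57+5+24 = 86s
green phase starts at t = k*86 + 0 for k=0,1,2,...
Need k*86+0 < 353 → k < 4.105
k ∈ {0, ..., 4} → 5 starts

Answer: 5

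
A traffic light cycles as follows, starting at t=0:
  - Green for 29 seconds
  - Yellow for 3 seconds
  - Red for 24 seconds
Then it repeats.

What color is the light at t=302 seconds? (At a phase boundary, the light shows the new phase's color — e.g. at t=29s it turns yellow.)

Cycle length = 29 + 3 + 24 = 56s
t = 302, phase_t = 302 mod 56 = 22
22 < 29 (green end) → GREEN

Answer: green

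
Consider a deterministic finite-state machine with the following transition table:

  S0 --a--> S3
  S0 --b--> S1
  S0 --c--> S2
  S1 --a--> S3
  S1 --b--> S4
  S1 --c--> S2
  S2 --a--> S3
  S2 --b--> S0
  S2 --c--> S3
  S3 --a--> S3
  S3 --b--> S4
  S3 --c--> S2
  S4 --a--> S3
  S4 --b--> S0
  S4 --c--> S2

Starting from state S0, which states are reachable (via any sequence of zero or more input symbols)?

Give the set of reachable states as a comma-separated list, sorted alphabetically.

BFS from S0:
  visit S0: S0--a-->S3 (new), S0--b-->S1 (new), S0--c-->S2 (new)
  visit S3: S3--a-->S3 (seen), S3--b-->S4 (new), S3--c-->S2 (seen)
  visit S1: S1--a-->S3 (seen), S1--b-->S4 (seen), S1--c-->S2 (seen)
  visit S2: S2--a-->S3 (seen), S2--b-->S0 (seen), S2--c-->S3 (seen)
  visit S4: S4--a-->S3 (seen), S4--b-->S0 (seen), S4--c-->S2 (seen)

Answer: S0, S1, S2, S3, S4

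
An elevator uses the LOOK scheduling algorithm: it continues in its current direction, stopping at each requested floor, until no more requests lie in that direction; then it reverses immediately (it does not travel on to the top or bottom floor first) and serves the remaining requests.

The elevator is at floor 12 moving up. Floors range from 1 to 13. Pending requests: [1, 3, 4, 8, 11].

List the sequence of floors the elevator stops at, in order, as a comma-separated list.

Current: 12, moving UP
Serve above first (ascending): []
Then reverse, serve below (descending): [11, 8, 4, 3, 1]

Answer: 11, 8, 4, 3, 1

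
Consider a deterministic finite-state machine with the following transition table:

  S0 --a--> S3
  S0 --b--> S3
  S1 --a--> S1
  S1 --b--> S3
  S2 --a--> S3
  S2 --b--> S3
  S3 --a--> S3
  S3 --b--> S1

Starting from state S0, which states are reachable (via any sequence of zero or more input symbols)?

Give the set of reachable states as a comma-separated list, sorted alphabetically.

BFS from S0:
  visit S0: S0--a-->S3 (new), S0--b-->S3 (seen)
  visit S3: S3--a-->S3 (seen), S3--b-->S1 (new)
  visit S1: S1--a-->S1 (seen), S1--b-->S3 (seen)

Answer: S0, S1, S3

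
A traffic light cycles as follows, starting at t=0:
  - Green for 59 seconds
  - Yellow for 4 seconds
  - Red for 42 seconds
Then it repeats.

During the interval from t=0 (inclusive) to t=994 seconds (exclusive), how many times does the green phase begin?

Answer: 10

Derivation:
Cycle = 59+4+42 = 105s
green phase starts at t = k*105 + 0 for k=0,1,2,...
Need k*105+0 < 994 → k < 9.467
k ∈ {0, ..., 9} → 10 starts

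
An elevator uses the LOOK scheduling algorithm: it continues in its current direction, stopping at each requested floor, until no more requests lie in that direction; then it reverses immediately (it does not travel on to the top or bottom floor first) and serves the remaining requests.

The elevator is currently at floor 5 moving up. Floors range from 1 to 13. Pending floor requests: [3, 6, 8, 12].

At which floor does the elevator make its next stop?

Answer: 6

Derivation:
Current floor: 5, direction: up
Requests above: [6, 8, 12]
Requests below: [3]
Moving up and requests lie above → nearest above is min([6, 8, 12]) = 6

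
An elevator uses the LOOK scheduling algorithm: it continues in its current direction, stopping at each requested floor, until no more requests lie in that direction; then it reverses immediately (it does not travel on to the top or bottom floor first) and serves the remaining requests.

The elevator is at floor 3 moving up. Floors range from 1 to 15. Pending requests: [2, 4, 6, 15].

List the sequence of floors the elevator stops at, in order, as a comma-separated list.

Answer: 4, 6, 15, 2

Derivation:
Current: 3, moving UP
Serve above first (ascending): [4, 6, 15]
Then reverse, serve below (descending): [2]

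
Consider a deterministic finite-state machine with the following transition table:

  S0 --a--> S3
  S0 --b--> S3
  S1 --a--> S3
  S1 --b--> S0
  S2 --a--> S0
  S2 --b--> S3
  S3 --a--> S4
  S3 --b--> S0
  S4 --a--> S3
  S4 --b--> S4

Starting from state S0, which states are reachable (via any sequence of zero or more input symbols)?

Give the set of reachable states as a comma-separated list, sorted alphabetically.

Answer: S0, S3, S4

Derivation:
BFS from S0:
  visit S0: S0--a-->S3 (new), S0--b-->S3 (seen)
  visit S3: S3--a-->S4 (new), S3--b-->S0 (seen)
  visit S4: S4--a-->S3 (seen), S4--b-->S4 (seen)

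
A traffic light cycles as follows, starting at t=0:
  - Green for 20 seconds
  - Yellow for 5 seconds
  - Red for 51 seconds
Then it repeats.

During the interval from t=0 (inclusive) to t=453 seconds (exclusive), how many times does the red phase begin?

Cycle = 20+5+51 = 76s
red phase starts at t = k*76 + 25 for k=0,1,2,...
Need k*76+25 < 453 → k < 5.632
k ∈ {0, ..., 5} → 6 starts

Answer: 6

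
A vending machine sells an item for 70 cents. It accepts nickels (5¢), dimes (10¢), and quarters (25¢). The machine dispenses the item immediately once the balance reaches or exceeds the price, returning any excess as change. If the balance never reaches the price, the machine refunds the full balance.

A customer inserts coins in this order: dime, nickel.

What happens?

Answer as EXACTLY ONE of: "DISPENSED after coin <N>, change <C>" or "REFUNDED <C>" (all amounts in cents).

Price: 70¢
Coin 1 (dime, 10¢): balance = 10¢
Coin 2 (nickel, 5¢): balance = 15¢
All coins inserted, balance 15¢ < price 70¢ → REFUND 15¢

Answer: REFUNDED 15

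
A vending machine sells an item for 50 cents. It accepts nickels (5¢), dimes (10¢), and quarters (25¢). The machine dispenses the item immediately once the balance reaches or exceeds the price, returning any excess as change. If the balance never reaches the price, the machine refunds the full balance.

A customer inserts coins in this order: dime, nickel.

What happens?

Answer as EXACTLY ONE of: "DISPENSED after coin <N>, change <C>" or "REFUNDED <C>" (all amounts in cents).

Price: 50¢
Coin 1 (dime, 10¢): balance = 10¢
Coin 2 (nickel, 5¢): balance = 15¢
All coins inserted, balance 15¢ < price 50¢ → REFUND 15¢

Answer: REFUNDED 15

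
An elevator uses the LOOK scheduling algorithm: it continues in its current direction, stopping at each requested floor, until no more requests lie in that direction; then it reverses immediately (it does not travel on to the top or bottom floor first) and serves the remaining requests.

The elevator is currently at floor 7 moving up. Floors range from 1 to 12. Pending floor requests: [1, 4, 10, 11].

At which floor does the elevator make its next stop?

Answer: 10

Derivation:
Current floor: 7, direction: up
Requests above: [10, 11]
Requests below: [1, 4]
Moving up and requests lie above → nearest above is min([10, 11]) = 10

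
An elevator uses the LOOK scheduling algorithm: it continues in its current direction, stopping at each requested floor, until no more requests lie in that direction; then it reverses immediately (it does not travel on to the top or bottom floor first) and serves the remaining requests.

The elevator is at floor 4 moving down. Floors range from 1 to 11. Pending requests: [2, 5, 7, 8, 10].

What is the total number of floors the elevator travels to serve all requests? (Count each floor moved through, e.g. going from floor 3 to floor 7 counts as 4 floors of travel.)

Start at floor 4 moving down, LOOK stop order: [2, 5, 7, 8, 10]
  4 → 2: |2-4| = 2, total = 2
  2 → 5: |5-2| = 3, total = 5
  5 → 7: |7-5| = 2, total = 7
  7 → 8: |8-7| = 1, total = 8
  8 → 10: |10-8| = 2, total = 10

Answer: 10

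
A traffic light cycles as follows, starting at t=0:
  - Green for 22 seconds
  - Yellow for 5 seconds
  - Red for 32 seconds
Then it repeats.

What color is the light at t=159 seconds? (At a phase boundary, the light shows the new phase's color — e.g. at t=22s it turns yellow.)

Cycle length = 22 + 5 + 32 = 59s
t = 159, phase_t = 159 mod 59 = 41
41 >= 27 → RED

Answer: red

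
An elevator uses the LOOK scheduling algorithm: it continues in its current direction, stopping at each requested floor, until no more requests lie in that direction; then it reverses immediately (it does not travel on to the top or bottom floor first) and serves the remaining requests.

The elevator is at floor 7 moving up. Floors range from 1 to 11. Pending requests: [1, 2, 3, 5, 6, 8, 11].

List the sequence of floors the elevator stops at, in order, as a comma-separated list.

Answer: 8, 11, 6, 5, 3, 2, 1

Derivation:
Current: 7, moving UP
Serve above first (ascending): [8, 11]
Then reverse, serve below (descending): [6, 5, 3, 2, 1]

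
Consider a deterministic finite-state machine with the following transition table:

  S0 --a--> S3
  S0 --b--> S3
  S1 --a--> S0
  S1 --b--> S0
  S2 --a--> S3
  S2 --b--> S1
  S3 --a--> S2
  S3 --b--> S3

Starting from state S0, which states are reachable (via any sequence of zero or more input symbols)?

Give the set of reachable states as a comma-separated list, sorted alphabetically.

Answer: S0, S1, S2, S3

Derivation:
BFS from S0:
  visit S0: S0--a-->S3 (new), S0--b-->S3 (seen)
  visit S3: S3--a-->S2 (new), S3--b-->S3 (seen)
  visit S2: S2--a-->S3 (seen), S2--b-->S1 (new)
  visit S1: S1--a-->S0 (seen), S1--b-->S0 (seen)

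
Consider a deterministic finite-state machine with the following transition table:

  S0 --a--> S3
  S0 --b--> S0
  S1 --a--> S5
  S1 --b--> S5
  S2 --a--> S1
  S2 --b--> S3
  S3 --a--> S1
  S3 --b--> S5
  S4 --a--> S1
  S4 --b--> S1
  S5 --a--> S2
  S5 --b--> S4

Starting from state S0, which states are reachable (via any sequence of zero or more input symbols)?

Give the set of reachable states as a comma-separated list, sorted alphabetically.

BFS from S0:
  visit S0: S0--a-->S3 (new), S0--b-->S0 (seen)
  visit S3: S3--a-->S1 (new), S3--b-->S5 (new)
  visit S1: S1--a-->S5 (seen), S1--b-->S5 (seen)
  visit S5: S5--a-->S2 (new), S5--b-->S4 (new)
  visit S2: S2--a-->S1 (seen), S2--b-->S3 (seen)
  visit S4: S4--a-->S1 (seen), S4--b-->S1 (seen)

Answer: S0, S1, S2, S3, S4, S5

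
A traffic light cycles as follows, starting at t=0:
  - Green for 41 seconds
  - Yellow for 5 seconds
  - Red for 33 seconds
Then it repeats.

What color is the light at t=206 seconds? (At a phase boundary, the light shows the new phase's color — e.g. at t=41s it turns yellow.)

Answer: red

Derivation:
Cycle length = 41 + 5 + 33 = 79s
t = 206, phase_t = 206 mod 79 = 48
48 >= 46 → RED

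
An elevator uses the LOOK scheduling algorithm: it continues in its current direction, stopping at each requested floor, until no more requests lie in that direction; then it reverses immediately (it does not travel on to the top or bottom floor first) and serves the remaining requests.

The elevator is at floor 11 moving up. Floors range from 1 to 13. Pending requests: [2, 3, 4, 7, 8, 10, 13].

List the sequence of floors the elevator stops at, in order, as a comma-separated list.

Answer: 13, 10, 8, 7, 4, 3, 2

Derivation:
Current: 11, moving UP
Serve above first (ascending): [13]
Then reverse, serve below (descending): [10, 8, 7, 4, 3, 2]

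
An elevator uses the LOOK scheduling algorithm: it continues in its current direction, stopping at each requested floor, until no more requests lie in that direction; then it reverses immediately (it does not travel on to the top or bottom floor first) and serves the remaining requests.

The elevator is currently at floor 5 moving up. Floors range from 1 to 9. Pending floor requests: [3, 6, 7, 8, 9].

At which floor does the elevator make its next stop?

Current floor: 5, direction: up
Requests above: [6, 7, 8, 9]
Requests below: [3]
Moving up and requests lie above → nearest above is min([6, 7, 8, 9]) = 6

Answer: 6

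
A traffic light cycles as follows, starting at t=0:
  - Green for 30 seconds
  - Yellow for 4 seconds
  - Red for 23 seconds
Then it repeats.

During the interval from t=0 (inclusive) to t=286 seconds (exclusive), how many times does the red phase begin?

Answer: 5

Derivation:
Cycle = 30+4+23 = 57s
red phase starts at t = k*57 + 34 for k=0,1,2,...
Need k*57+34 < 286 → k < 4.421
k ∈ {0, ..., 4} → 5 starts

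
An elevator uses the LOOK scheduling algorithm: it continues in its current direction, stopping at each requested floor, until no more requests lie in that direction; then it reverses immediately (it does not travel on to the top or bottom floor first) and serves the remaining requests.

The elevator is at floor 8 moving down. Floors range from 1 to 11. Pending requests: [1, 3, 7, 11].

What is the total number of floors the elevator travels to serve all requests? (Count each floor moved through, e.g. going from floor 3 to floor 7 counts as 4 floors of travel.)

Start at floor 8 moving down, LOOK stop order: [7, 3, 1, 11]
  8 → 7: |7-8| = 1, total = 1
  7 → 3: |3-7| = 4, total = 5
  3 → 1: |1-3| = 2, total = 7
  1 → 11: |11-1| = 10, total = 17

Answer: 17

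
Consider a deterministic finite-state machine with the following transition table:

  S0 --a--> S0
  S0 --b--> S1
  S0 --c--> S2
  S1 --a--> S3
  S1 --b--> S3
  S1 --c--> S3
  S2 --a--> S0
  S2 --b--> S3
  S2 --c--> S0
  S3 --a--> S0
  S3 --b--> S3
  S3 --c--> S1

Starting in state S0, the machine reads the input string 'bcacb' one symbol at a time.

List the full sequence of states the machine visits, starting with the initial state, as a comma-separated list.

Start: S0
  read 'b': S0 --b--> S1
  read 'c': S1 --c--> S3
  read 'a': S3 --a--> S0
  read 'c': S0 --c--> S2
  read 'b': S2 --b--> S3

Answer: S0, S1, S3, S0, S2, S3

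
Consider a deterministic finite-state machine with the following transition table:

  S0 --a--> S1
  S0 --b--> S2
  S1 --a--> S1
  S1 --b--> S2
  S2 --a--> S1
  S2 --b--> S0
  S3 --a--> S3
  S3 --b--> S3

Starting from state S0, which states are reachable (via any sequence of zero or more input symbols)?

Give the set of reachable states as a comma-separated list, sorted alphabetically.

BFS from S0:
  visit S0: S0--a-->S1 (new), S0--b-->S2 (new)
  visit S1: S1--a-->S1 (seen), S1--b-->S2 (seen)
  visit S2: S2--a-->S1 (seen), S2--b-->S0 (seen)

Answer: S0, S1, S2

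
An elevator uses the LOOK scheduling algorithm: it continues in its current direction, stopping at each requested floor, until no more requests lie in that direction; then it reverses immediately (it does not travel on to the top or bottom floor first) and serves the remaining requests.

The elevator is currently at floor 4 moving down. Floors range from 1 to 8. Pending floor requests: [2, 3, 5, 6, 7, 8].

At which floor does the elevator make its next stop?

Answer: 3

Derivation:
Current floor: 4, direction: down
Requests above: [5, 6, 7, 8]
Requests below: [2, 3]
Moving down and requests lie below → nearest below is max([2, 3]) = 3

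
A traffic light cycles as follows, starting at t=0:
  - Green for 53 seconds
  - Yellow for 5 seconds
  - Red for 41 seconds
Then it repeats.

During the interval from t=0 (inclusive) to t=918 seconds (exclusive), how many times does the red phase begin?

Answer: 9

Derivation:
Cycle = 53+5+41 = 99s
red phase starts at t = k*99 + 58 for k=0,1,2,...
Need k*99+58 < 918 → k < 8.687
k ∈ {0, ..., 8} → 9 starts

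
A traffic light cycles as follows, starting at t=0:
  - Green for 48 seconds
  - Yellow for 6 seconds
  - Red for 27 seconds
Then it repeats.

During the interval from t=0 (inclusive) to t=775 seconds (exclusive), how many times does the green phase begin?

Answer: 10

Derivation:
Cycle = 48+6+27 = 81s
green phase starts at t = k*81 + 0 for k=0,1,2,...
Need k*81+0 < 775 → k < 9.568
k ∈ {0, ..., 9} → 10 starts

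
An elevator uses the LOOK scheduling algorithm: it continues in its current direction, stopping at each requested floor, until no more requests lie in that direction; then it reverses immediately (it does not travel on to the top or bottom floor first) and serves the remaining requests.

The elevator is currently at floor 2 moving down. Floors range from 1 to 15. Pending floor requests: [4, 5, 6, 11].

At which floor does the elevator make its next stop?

Current floor: 2, direction: down
Requests above: [4, 5, 6, 11]
Requests below: []
Moving down but no requests below → reverse; nearest above is min([4, 5, 6, 11]) = 4

Answer: 4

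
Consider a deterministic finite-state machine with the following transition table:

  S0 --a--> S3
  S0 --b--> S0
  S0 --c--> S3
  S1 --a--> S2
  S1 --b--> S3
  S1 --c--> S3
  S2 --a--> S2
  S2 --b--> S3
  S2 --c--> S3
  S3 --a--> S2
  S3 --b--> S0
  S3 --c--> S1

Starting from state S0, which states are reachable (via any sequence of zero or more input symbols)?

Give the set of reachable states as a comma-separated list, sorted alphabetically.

BFS from S0:
  visit S0: S0--a-->S3 (new), S0--b-->S0 (seen), S0--c-->S3 (seen)
  visit S3: S3--a-->S2 (new), S3--b-->S0 (seen), S3--c-->S1 (new)
  visit S2: S2--a-->S2 (seen), S2--b-->S3 (seen), S2--c-->S3 (seen)
  visit S1: S1--a-->S2 (seen), S1--b-->S3 (seen), S1--c-->S3 (seen)

Answer: S0, S1, S2, S3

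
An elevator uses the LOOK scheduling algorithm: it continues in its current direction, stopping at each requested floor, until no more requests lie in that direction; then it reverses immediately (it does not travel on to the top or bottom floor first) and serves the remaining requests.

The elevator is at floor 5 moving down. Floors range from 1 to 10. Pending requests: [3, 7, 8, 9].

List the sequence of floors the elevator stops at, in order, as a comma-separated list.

Current: 5, moving DOWN
Serve below first (descending): [3]
Then reverse, serve above (ascending): [7, 8, 9]

Answer: 3, 7, 8, 9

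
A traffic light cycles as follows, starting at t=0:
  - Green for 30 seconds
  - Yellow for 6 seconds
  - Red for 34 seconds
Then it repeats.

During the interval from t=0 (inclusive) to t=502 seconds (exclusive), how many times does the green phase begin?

Cycle = 30+6+34 = 70s
green phase starts at t = k*70 + 0 for k=0,1,2,...
Need k*70+0 < 502 → k < 7.171
k ∈ {0, ..., 7} → 8 starts

Answer: 8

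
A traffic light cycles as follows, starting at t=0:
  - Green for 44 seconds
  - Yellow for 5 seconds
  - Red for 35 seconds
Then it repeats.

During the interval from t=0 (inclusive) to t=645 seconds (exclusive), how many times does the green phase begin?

Answer: 8

Derivation:
Cycle = 44+5+35 = 84s
green phase starts at t = k*84 + 0 for k=0,1,2,...
Need k*84+0 < 645 → k < 7.679
k ∈ {0, ..., 7} → 8 starts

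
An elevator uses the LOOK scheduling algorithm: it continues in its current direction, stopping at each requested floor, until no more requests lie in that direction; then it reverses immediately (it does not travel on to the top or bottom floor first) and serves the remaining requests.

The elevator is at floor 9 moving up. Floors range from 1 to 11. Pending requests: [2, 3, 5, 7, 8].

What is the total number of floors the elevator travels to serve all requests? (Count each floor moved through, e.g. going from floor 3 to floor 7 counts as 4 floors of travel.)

Answer: 7

Derivation:
Start at floor 9 moving up, LOOK stop order: [8, 7, 5, 3, 2]
  9 → 8: |8-9| = 1, total = 1
  8 → 7: |7-8| = 1, total = 2
  7 → 5: |5-7| = 2, total = 4
  5 → 3: |3-5| = 2, total = 6
  3 → 2: |2-3| = 1, total = 7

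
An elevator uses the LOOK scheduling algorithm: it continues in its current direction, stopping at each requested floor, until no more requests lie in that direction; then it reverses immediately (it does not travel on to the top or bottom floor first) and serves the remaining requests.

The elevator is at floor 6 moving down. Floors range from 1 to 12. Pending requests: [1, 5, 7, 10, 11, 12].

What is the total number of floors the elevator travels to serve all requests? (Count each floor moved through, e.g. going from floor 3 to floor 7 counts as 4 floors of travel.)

Start at floor 6 moving down, LOOK stop order: [5, 1, 7, 10, 11, 12]
  6 → 5: |5-6| = 1, total = 1
  5 → 1: |1-5| = 4, total = 5
  1 → 7: |7-1| = 6, total = 11
  7 → 10: |10-7| = 3, total = 14
  10 → 11: |11-10| = 1, total = 15
  11 → 12: |12-11| = 1, total = 16

Answer: 16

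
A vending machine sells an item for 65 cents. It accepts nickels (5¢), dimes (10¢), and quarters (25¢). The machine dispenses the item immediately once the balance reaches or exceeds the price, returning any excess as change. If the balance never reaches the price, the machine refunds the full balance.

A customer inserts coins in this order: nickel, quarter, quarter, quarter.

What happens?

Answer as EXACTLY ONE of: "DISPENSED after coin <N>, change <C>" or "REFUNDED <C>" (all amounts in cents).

Answer: DISPENSED after coin 4, change 15

Derivation:
Price: 65¢
Coin 1 (nickel, 5¢): balance = 5¢
Coin 2 (quarter, 25¢): balance = 30¢
Coin 3 (quarter, 25¢): balance = 55¢
Coin 4 (quarter, 25¢): balance = 80¢
  → balance >= price → DISPENSE, change = 80 - 65 = 15¢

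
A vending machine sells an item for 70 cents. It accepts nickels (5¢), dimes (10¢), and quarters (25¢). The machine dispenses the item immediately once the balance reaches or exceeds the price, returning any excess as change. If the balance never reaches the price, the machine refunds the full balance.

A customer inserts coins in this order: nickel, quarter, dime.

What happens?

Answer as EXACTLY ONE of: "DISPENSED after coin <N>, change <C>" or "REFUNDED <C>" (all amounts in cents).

Answer: REFUNDED 40

Derivation:
Price: 70¢
Coin 1 (nickel, 5¢): balance = 5¢
Coin 2 (quarter, 25¢): balance = 30¢
Coin 3 (dime, 10¢): balance = 40¢
All coins inserted, balance 40¢ < price 70¢ → REFUND 40¢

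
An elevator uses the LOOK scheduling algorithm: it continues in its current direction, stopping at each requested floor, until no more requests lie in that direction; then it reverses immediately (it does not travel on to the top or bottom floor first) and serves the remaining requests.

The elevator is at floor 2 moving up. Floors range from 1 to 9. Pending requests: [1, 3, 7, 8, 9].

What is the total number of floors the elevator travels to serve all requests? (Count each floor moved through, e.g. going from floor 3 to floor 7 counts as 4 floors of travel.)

Start at floor 2 moving up, LOOK stop order: [3, 7, 8, 9, 1]
  2 → 3: |3-2| = 1, total = 1
  3 → 7: |7-3| = 4, total = 5
  7 → 8: |8-7| = 1, total = 6
  8 → 9: |9-8| = 1, total = 7
  9 → 1: |1-9| = 8, total = 15

Answer: 15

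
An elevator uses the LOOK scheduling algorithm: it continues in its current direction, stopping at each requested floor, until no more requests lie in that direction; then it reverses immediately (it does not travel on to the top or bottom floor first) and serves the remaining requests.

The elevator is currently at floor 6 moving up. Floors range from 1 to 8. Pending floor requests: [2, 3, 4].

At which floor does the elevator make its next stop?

Answer: 4

Derivation:
Current floor: 6, direction: up
Requests above: []
Requests below: [2, 3, 4]
Moving up but no requests above → reverse; nearest below is max([2, 3, 4]) = 4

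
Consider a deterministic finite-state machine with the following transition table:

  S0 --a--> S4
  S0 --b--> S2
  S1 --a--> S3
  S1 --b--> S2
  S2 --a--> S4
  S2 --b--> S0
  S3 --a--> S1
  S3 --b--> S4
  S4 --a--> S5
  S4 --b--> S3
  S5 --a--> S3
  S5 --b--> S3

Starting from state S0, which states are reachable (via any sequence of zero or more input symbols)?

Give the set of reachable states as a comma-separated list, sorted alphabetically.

BFS from S0:
  visit S0: S0--a-->S4 (new), S0--b-->S2 (new)
  visit S4: S4--a-->S5 (new), S4--b-->S3 (new)
  visit S2: S2--a-->S4 (seen), S2--b-->S0 (seen)
  visit S5: S5--a-->S3 (seen), S5--b-->S3 (seen)
  visit S3: S3--a-->S1 (new), S3--b-->S4 (seen)
  visit S1: S1--a-->S3 (seen), S1--b-->S2 (seen)

Answer: S0, S1, S2, S3, S4, S5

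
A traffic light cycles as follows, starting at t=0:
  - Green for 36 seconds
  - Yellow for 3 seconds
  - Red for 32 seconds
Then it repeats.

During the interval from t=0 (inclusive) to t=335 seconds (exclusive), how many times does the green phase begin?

Cycle = 36+3+32 = 71s
green phase starts at t = k*71 + 0 for k=0,1,2,...
Need k*71+0 < 335 → k < 4.718
k ∈ {0, ..., 4} → 5 starts

Answer: 5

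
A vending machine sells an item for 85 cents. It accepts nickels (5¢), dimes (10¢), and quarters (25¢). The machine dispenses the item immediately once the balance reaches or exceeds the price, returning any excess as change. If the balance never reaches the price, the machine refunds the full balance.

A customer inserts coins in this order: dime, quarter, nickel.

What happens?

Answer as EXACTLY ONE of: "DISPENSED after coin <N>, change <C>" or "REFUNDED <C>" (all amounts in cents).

Price: 85¢
Coin 1 (dime, 10¢): balance = 10¢
Coin 2 (quarter, 25¢): balance = 35¢
Coin 3 (nickel, 5¢): balance = 40¢
All coins inserted, balance 40¢ < price 85¢ → REFUND 40¢

Answer: REFUNDED 40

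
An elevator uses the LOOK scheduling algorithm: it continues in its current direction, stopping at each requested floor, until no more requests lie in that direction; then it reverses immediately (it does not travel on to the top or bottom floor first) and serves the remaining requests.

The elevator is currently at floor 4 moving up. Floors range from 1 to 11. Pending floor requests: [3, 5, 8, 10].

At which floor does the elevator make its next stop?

Current floor: 4, direction: up
Requests above: [5, 8, 10]
Requests below: [3]
Moving up and requests lie above → nearest above is min([5, 8, 10]) = 5

Answer: 5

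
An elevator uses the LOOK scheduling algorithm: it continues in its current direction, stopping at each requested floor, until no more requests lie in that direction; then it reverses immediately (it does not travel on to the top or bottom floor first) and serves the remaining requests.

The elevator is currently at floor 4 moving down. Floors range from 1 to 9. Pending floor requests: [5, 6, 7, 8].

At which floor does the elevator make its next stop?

Answer: 5

Derivation:
Current floor: 4, direction: down
Requests above: [5, 6, 7, 8]
Requests below: []
Moving down but no requests below → reverse; nearest above is min([5, 6, 7, 8]) = 5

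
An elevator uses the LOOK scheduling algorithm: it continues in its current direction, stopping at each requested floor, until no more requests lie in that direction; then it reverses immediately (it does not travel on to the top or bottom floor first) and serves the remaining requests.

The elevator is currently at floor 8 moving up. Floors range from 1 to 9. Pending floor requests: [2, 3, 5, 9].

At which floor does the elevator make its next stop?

Answer: 9

Derivation:
Current floor: 8, direction: up
Requests above: [9]
Requests below: [2, 3, 5]
Moving up and requests lie above → nearest above is min([9]) = 9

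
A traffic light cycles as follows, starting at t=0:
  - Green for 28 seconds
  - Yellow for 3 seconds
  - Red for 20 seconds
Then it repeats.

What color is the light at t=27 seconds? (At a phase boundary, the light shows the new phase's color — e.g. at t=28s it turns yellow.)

Cycle length = 28 + 3 + 20 = 51s
t = 27, phase_t = 27 mod 51 = 27
27 < 28 (green end) → GREEN

Answer: green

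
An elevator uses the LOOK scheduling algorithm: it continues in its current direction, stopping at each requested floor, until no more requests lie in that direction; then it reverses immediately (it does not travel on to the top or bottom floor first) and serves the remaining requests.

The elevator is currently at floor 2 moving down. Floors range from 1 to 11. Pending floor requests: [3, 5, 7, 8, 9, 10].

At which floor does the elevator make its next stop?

Answer: 3

Derivation:
Current floor: 2, direction: down
Requests above: [3, 5, 7, 8, 9, 10]
Requests below: []
Moving down but no requests below → reverse; nearest above is min([3, 5, 7, 8, 9, 10]) = 3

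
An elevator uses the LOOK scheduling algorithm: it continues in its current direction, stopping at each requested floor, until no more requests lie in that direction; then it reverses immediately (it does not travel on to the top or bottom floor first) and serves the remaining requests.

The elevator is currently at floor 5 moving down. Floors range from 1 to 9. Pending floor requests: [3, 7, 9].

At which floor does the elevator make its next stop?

Current floor: 5, direction: down
Requests above: [7, 9]
Requests below: [3]
Moving down and requests lie below → nearest below is max([3]) = 3

Answer: 3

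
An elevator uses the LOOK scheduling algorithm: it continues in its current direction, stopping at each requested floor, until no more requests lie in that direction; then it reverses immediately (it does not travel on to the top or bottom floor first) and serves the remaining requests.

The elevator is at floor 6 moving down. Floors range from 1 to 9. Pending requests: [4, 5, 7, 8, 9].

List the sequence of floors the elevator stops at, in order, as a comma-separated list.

Current: 6, moving DOWN
Serve below first (descending): [5, 4]
Then reverse, serve above (ascending): [7, 8, 9]

Answer: 5, 4, 7, 8, 9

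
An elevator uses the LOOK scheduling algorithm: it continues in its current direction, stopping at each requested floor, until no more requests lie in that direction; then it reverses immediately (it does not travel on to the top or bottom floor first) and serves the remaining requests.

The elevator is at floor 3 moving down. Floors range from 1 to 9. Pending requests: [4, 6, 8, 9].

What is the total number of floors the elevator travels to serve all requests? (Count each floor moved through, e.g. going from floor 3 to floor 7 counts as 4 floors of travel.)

Answer: 6

Derivation:
Start at floor 3 moving down, LOOK stop order: [4, 6, 8, 9]
  3 → 4: |4-3| = 1, total = 1
  4 → 6: |6-4| = 2, total = 3
  6 → 8: |8-6| = 2, total = 5
  8 → 9: |9-8| = 1, total = 6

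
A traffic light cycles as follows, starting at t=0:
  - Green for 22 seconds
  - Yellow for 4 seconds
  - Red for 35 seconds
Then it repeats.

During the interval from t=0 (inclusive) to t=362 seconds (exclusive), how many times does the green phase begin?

Answer: 6

Derivation:
Cycle = 22+4+35 = 61s
green phase starts at t = k*61 + 0 for k=0,1,2,...
Need k*61+0 < 362 → k < 5.934
k ∈ {0, ..., 5} → 6 starts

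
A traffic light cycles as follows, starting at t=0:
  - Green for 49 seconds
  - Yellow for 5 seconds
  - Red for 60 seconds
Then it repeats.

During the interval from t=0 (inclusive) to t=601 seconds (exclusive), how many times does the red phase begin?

Answer: 5

Derivation:
Cycle = 49+5+60 = 114s
red phase starts at t = k*114 + 54 for k=0,1,2,...
Need k*114+54 < 601 → k < 4.798
k ∈ {0, ..., 4} → 5 starts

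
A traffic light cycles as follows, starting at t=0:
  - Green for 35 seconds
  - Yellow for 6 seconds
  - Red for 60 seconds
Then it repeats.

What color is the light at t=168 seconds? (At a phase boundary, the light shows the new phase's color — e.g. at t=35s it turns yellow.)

Cycle length = 35 + 6 + 60 = 101s
t = 168, phase_t = 168 mod 101 = 67
67 >= 41 → RED

Answer: red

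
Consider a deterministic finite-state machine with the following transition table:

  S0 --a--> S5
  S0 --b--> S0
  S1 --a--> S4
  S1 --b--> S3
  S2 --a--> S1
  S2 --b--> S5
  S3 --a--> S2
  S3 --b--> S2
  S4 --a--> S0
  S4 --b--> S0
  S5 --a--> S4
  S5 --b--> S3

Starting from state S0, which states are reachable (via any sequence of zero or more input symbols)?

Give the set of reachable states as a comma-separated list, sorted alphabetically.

Answer: S0, S1, S2, S3, S4, S5

Derivation:
BFS from S0:
  visit S0: S0--a-->S5 (new), S0--b-->S0 (seen)
  visit S5: S5--a-->S4 (new), S5--b-->S3 (new)
  visit S4: S4--a-->S0 (seen), S4--b-->S0 (seen)
  visit S3: S3--a-->S2 (new), S3--b-->S2 (seen)
  visit S2: S2--a-->S1 (new), S2--b-->S5 (seen)
  visit S1: S1--a-->S4 (seen), S1--b-->S3 (seen)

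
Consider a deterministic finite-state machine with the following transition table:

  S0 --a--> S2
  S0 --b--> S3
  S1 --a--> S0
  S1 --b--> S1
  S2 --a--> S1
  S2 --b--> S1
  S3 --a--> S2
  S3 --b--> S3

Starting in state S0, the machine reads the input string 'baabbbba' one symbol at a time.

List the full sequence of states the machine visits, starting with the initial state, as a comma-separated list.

Start: S0
  read 'b': S0 --b--> S3
  read 'a': S3 --a--> S2
  read 'a': S2 --a--> S1
  read 'b': S1 --b--> S1
  read 'b': S1 --b--> S1
  read 'b': S1 --b--> S1
  read 'b': S1 --b--> S1
  read 'a': S1 --a--> S0

Answer: S0, S3, S2, S1, S1, S1, S1, S1, S0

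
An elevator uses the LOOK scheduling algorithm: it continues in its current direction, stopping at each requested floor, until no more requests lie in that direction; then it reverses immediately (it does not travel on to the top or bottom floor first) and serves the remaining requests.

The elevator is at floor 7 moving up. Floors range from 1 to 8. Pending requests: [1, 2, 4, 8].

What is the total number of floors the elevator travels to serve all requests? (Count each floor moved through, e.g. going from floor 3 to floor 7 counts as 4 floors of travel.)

Answer: 8

Derivation:
Start at floor 7 moving up, LOOK stop order: [8, 4, 2, 1]
  7 → 8: |8-7| = 1, total = 1
  8 → 4: |4-8| = 4, total = 5
  4 → 2: |2-4| = 2, total = 7
  2 → 1: |1-2| = 1, total = 8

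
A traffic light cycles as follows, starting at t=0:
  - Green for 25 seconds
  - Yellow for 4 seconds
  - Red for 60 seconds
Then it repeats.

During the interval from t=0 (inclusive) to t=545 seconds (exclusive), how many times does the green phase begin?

Answer: 7

Derivation:
Cycle = 25+4+60 = 89s
green phase starts at t = k*89 + 0 for k=0,1,2,...
Need k*89+0 < 545 → k < 6.124
k ∈ {0, ..., 6} → 7 starts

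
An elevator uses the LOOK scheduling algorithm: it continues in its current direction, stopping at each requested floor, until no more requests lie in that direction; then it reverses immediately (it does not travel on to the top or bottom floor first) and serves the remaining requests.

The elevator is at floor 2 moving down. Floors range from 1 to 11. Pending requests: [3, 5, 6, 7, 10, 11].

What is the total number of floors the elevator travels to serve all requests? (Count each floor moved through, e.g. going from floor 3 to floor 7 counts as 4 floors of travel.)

Start at floor 2 moving down, LOOK stop order: [3, 5, 6, 7, 10, 11]
  2 → 3: |3-2| = 1, total = 1
  3 → 5: |5-3| = 2, total = 3
  5 → 6: |6-5| = 1, total = 4
  6 → 7: |7-6| = 1, total = 5
  7 → 10: |10-7| = 3, total = 8
  10 → 11: |11-10| = 1, total = 9

Answer: 9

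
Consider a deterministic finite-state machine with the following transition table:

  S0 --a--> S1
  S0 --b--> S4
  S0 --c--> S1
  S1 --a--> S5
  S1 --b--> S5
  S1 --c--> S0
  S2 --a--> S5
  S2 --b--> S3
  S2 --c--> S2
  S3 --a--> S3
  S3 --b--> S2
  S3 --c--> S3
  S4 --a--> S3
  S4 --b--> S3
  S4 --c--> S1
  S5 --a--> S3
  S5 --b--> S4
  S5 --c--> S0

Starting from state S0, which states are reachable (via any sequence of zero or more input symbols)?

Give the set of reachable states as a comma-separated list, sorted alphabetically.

BFS from S0:
  visit S0: S0--a-->S1 (new), S0--b-->S4 (new), S0--c-->S1 (seen)
  visit S1: S1--a-->S5 (new), S1--b-->S5 (seen), S1--c-->S0 (seen)
  visit S4: S4--a-->S3 (new), S4--b-->S3 (seen), S4--c-->S1 (seen)
  visit S5: S5--a-->S3 (seen), S5--b-->S4 (seen), S5--c-->S0 (seen)
  visit S3: S3--a-->S3 (seen), S3--b-->S2 (new), S3--c-->S3 (seen)
  visit S2: S2--a-->S5 (seen), S2--b-->S3 (seen), S2--c-->S2 (seen)

Answer: S0, S1, S2, S3, S4, S5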